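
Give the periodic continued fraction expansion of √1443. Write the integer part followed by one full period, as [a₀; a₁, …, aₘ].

[37; 1, 74]

a₀ = ⌊√1443⌋ = 37.
With m₀=0, d₀=1 and mₖ₊₁ = dₖaₖ − mₖ, dₖ₊₁ = (n − mₖ₊₁²)/dₖ, aₖ₊₁ = ⌊(a₀+mₖ₊₁)/dₖ₊₁⌋:
  k=1: m=37, d=74, a=1
  k=2: m=37, d=1, a=74
d=1 and a=2a₀=74 at k=2, so the next step gives (m, d) = (37, 74) again — its k=1 value — and the period has length 2.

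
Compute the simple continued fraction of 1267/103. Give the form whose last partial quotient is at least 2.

[12; 3, 3, 10]

1267 = 12·103 + 31
103 = 3·31 + 10
31 = 3·10 + 1
10 = 10·1 + 0  (stop)
So 1267/103 = [12; 3, 3, 10].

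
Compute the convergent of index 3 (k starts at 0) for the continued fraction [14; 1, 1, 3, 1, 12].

Using pₖ = aₖpₖ₋₁ + pₖ₋₂, qₖ = aₖqₖ₋₁ + qₖ₋₂ (with p₋₁=1, p₋₂=0, q₋₁=0, q₋₂=1):
  k=0: a=14, p=14, q=1
  k=1: a=1, p=15, q=1
  k=2: a=1, p=29, q=2
  k=3: a=3, p=102, q=7

102/7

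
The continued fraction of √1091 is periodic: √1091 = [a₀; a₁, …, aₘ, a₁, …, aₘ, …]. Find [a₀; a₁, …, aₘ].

[33; 33, 66]

a₀ = ⌊√1091⌋ = 33.
With m₀=0, d₀=1 and mₖ₊₁ = dₖaₖ − mₖ, dₖ₊₁ = (n − mₖ₊₁²)/dₖ, aₖ₊₁ = ⌊(a₀+mₖ₊₁)/dₖ₊₁⌋:
  k=1: m=33, d=2, a=33
  k=2: m=33, d=1, a=66
d=1 and a=2a₀=66 at k=2, so the next step gives (m, d) = (33, 2) again — its k=1 value — and the period has length 2.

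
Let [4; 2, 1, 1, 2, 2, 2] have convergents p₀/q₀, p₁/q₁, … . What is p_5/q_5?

Using pₖ = aₖpₖ₋₁ + pₖ₋₂, qₖ = aₖqₖ₋₁ + qₖ₋₂ (with p₋₁=1, p₋₂=0, q₋₁=0, q₋₂=1):
  k=0: a=4, p=4, q=1
  k=1: a=2, p=9, q=2
  k=2: a=1, p=13, q=3
  k=3: a=1, p=22, q=5
  k=4: a=2, p=57, q=13
  k=5: a=2, p=136, q=31

136/31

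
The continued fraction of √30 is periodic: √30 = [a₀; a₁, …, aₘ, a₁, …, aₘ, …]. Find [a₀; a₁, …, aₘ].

a₀ = ⌊√30⌋ = 5.
With m₀=0, d₀=1 and mₖ₊₁ = dₖaₖ − mₖ, dₖ₊₁ = (n − mₖ₊₁²)/dₖ, aₖ₊₁ = ⌊(a₀+mₖ₊₁)/dₖ₊₁⌋:
  k=1: m=5, d=5, a=2
  k=2: m=5, d=1, a=10
d=1 and a=2a₀=10 at k=2, so the next step gives (m, d) = (5, 5) again — its k=1 value — and the period has length 2.

[5; 2, 10]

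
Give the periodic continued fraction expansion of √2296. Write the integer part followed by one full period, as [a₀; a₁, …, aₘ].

[47; 1, 10, 1, 94]

a₀ = ⌊√2296⌋ = 47.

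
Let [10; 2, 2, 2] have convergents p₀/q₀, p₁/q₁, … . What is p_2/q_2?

Using pₖ = aₖpₖ₋₁ + pₖ₋₂, qₖ = aₖqₖ₋₁ + qₖ₋₂ (with p₋₁=1, p₋₂=0, q₋₁=0, q₋₂=1):
  k=0: a=10, p=10, q=1
  k=1: a=2, p=21, q=2
  k=2: a=2, p=52, q=5

52/5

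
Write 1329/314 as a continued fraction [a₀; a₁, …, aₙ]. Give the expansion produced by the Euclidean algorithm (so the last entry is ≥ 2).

1329 = 4×314 + 73
314 = 4×73 + 22
73 = 3×22 + 7
22 = 3×7 + 1
7 = 7×1 + 0  (stop)
So 1329/314 = [4; 4, 3, 3, 7].

[4; 4, 3, 3, 7]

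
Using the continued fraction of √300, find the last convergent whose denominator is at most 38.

√300 = [17; 3, 8, 3, 34, …] (period length 4).
Convergents:
  p_0/q_0 = 17/1
  p_1/q_1 = 52/3
  p_2/q_2 = 433/25
  p_3/q_3 = 1351/78
q_2 = 25 ≤ 38 < 78 = q_3, so the answer is 433/25.

433/25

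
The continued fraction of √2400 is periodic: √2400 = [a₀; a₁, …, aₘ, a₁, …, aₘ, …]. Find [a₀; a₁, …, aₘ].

[48; 1, 96]

a₀ = ⌊√2400⌋ = 48.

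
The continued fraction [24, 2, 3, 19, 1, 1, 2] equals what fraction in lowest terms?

Using pₖ = aₖpₖ₋₁ + pₖ₋₂ and qₖ = aₖqₖ₋₁ + qₖ₋₂:
  k=0: a=24, p=24, q=1
  k=1: a=2, p=49, q=2
  k=2: a=3, p=171, q=7
  k=3: a=19, p=3298, q=135
  k=4: a=1, p=3469, q=142
  k=5: a=1, p=6767, q=277
  k=6: a=2, p=17003, q=696

17003/696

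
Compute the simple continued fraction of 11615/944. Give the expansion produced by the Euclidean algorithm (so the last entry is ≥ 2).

11615 = 12*944 + 287
944 = 3*287 + 83
287 = 3*83 + 38
83 = 2*38 + 7
38 = 5*7 + 3
7 = 2*3 + 1
3 = 3*1 + 0  (stop)
So 11615/944 = [12; 3, 3, 2, 5, 2, 3].

[12; 3, 3, 2, 5, 2, 3]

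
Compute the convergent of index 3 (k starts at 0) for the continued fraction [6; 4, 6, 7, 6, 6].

1117/179

Using pₖ = aₖpₖ₋₁ + pₖ₋₂, qₖ = aₖqₖ₋₁ + qₖ₋₂ (with p₋₁=1, p₋₂=0, q₋₁=0, q₋₂=1):
  k=0: a=6, p=6, q=1
  k=1: a=4, p=25, q=4
  k=2: a=6, p=156, q=25
  k=3: a=7, p=1117, q=179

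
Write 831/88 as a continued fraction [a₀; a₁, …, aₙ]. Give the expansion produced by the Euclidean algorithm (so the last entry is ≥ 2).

[9; 2, 3, 1, 9]

831 = 9×88 + 39
88 = 2×39 + 10
39 = 3×10 + 9
10 = 1×9 + 1
9 = 9×1 + 0  (stop)
So 831/88 = [9; 2, 3, 1, 9].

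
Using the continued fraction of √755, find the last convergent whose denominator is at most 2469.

65863/2397

√755 = [27; 2, 10, 2, 54, …] (period length 4).
Convergents:
  p_0/q_0 = 27/1
  p_1/q_1 = 55/2
  p_2/q_2 = 577/21
  p_3/q_3 = 1209/44
  p_4/q_4 = 65863/2397
  p_5/q_5 = 132935/4838
q_4 = 2397 ≤ 2469 < 4838 = q_5, so the answer is 65863/2397.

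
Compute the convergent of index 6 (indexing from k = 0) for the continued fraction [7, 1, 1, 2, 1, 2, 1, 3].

197/26

Using pₖ = aₖpₖ₋₁ + pₖ₋₂, qₖ = aₖqₖ₋₁ + qₖ₋₂ (with p₋₁=1, p₋₂=0, q₋₁=0, q₋₂=1):
  k=0: a=7, p=7, q=1
  k=1: a=1, p=8, q=1
  k=2: a=1, p=15, q=2
  k=3: a=2, p=38, q=5
  k=4: a=1, p=53, q=7
  k=5: a=2, p=144, q=19
  k=6: a=1, p=197, q=26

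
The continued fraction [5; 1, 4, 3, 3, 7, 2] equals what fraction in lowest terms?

Using pₖ = aₖpₖ₋₁ + pₖ₋₂ and qₖ = aₖqₖ₋₁ + qₖ₋₂:
  k=0: a=5, p=5, q=1
  k=1: a=1, p=6, q=1
  k=2: a=4, p=29, q=5
  k=3: a=3, p=93, q=16
  k=4: a=3, p=308, q=53
  k=5: a=7, p=2249, q=387
  k=6: a=2, p=4806, q=827

4806/827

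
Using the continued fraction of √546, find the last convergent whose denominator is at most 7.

√546 = [23; 2, 1, 2, 1, 2, 46, …] (period length 6).
Convergents:
  p_0/q_0 = 23/1
  p_1/q_1 = 47/2
  p_2/q_2 = 70/3
  p_3/q_3 = 187/8
q_2 = 3 ≤ 7 < 8 = q_3, so the answer is 70/3.

70/3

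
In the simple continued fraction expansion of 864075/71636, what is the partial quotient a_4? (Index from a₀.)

864075 = 12·71636 + 4443   →  a_0 = 12
71636 = 16·4443 + 548   →  a_1 = 16
4443 = 8·548 + 59   →  a_2 = 8
548 = 9·59 + 17   →  a_3 = 9
59 = 3·17 + 8   →  a_4 = 3

3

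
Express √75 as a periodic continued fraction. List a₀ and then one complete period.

a₀ = ⌊√75⌋ = 8.
With m₀=0, d₀=1 and mₖ₊₁ = dₖaₖ − mₖ, dₖ₊₁ = (n − mₖ₊₁²)/dₖ, aₖ₊₁ = ⌊(a₀+mₖ₊₁)/dₖ₊₁⌋:
  k=1: m=8, d=11, a=1
  k=2: m=3, d=6, a=1
  k=3: m=3, d=11, a=1
  k=4: m=8, d=1, a=16
d=1 and a=2a₀=16 at k=4, so the next step gives (m, d) = (8, 11) again — its k=1 value — and the period has length 4.

[8; 1, 1, 1, 16]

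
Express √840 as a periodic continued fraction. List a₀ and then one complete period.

a₀ = ⌊√840⌋ = 28.
With m₀=0, d₀=1 and mₖ₊₁ = dₖaₖ − mₖ, dₖ₊₁ = (n − mₖ₊₁²)/dₖ, aₖ₊₁ = ⌊(a₀+mₖ₊₁)/dₖ₊₁⌋:
  k=1: m=28, d=56, a=1
  k=2: m=28, d=1, a=56
d=1 and a=2a₀=56 at k=2, so the next step gives (m, d) = (28, 56) again — its k=1 value — and the period has length 2.

[28; 1, 56]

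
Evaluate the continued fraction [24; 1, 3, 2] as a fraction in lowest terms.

Using pₖ = aₖpₖ₋₁ + pₖ₋₂ and qₖ = aₖqₖ₋₁ + qₖ₋₂:
  k=0: a=24, p=24, q=1
  k=1: a=1, p=25, q=1
  k=2: a=3, p=99, q=4
  k=3: a=2, p=223, q=9

223/9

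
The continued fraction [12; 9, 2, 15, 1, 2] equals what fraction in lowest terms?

11137/920

Fold from the inside: start with 2/1.
  1 + 1/2 = 3/2
  15 + 2/3 = 47/3
  2 + 3/47 = 97/47
  9 + 47/97 = 920/97
  12 + 97/920 = 11137/920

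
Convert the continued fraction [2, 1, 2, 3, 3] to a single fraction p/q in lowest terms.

89/33

Fold from the inside: start with 3/1.
  3 + 1/3 = 10/3
  2 + 3/10 = 23/10
  1 + 10/23 = 33/23
  2 + 23/33 = 89/33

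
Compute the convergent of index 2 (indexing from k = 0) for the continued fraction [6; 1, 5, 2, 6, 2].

Using pₖ = aₖpₖ₋₁ + pₖ₋₂, qₖ = aₖqₖ₋₁ + qₖ₋₂ (with p₋₁=1, p₋₂=0, q₋₁=0, q₋₂=1):
  k=0: a=6, p=6, q=1
  k=1: a=1, p=7, q=1
  k=2: a=5, p=41, q=6

41/6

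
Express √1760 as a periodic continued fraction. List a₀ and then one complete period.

a₀ = ⌊√1760⌋ = 41.
With m₀=0, d₀=1 and mₖ₊₁ = dₖaₖ − mₖ, dₖ₊₁ = (n − mₖ₊₁²)/dₖ, aₖ₊₁ = ⌊(a₀+mₖ₊₁)/dₖ₊₁⌋:
  k=1: m=41, d=79, a=1
  k=2: m=38, d=4, a=19
  k=3: m=38, d=79, a=1
  k=4: m=41, d=1, a=82
d=1 and a=2a₀=82 at k=4, so the next step gives (m, d) = (41, 79) again — its k=1 value — and the period has length 4.

[41; 1, 19, 1, 82]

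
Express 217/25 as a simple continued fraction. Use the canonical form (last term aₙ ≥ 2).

[8; 1, 2, 8]

217 = 8*25 + 17
25 = 1*17 + 8
17 = 2*8 + 1
8 = 8*1 + 0  (stop)
So 217/25 = [8; 1, 2, 8].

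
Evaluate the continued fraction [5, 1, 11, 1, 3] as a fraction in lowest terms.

Using pₖ = aₖpₖ₋₁ + pₖ₋₂ and qₖ = aₖqₖ₋₁ + qₖ₋₂:
  k=0: a=5, p=5, q=1
  k=1: a=1, p=6, q=1
  k=2: a=11, p=71, q=12
  k=3: a=1, p=77, q=13
  k=4: a=3, p=302, q=51

302/51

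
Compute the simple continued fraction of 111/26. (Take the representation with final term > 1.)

111 = 4·26 + 7
26 = 3·7 + 5
7 = 1·5 + 2
5 = 2·2 + 1
2 = 2·1 + 0  (stop)
So 111/26 = [4; 3, 1, 2, 2].

[4; 3, 1, 2, 2]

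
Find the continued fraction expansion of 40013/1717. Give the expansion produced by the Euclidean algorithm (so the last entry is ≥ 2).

40013 = 23·1717 + 522
1717 = 3·522 + 151
522 = 3·151 + 69
151 = 2·69 + 13
69 = 5·13 + 4
13 = 3·4 + 1
4 = 4·1 + 0  (stop)
So 40013/1717 = [23; 3, 3, 2, 5, 3, 4].

[23; 3, 3, 2, 5, 3, 4]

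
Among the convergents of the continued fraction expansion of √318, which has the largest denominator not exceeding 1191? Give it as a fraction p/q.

√318 = [17; 1, 4, 1, 34, …] (period length 4).
Convergents:
  p_0/q_0 = 17/1
  p_1/q_1 = 18/1
  p_2/q_2 = 89/5
  p_3/q_3 = 107/6
  p_4/q_4 = 3727/209
  p_5/q_5 = 3834/215
  p_6/q_6 = 19063/1069
  p_7/q_7 = 22897/1284
q_6 = 1069 ≤ 1191 < 1284 = q_7, so the answer is 19063/1069.

19063/1069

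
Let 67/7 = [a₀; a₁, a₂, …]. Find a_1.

1

67 = 9·7 + 4   →  a_0 = 9
7 = 1·4 + 3   →  a_1 = 1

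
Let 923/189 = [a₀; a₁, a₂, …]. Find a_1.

1

923 = 4·189 + 167   →  a_0 = 4
189 = 1·167 + 22   →  a_1 = 1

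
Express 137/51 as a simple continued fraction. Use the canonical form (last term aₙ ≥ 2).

137 = 2×51 + 35
51 = 1×35 + 16
35 = 2×16 + 3
16 = 5×3 + 1
3 = 3×1 + 0  (stop)
So 137/51 = [2; 1, 2, 5, 3].

[2; 1, 2, 5, 3]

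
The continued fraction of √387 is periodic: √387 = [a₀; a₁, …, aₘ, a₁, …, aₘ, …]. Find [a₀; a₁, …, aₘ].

[19; 1, 2, 19, 2, 1, 38]

a₀ = ⌊√387⌋ = 19.
With m₀=0, d₀=1 and mₖ₊₁ = dₖaₖ − mₖ, dₖ₊₁ = (n − mₖ₊₁²)/dₖ, aₖ₊₁ = ⌊(a₀+mₖ₊₁)/dₖ₊₁⌋:
  k=1: m=19, d=26, a=1
  k=2: m=7, d=13, a=2
  k=3: m=19, d=2, a=19
  k=4: m=19, d=13, a=2
  k=5: m=7, d=26, a=1
  k=6: m=19, d=1, a=38
d=1 and a=2a₀=38 at k=6, so the next step gives (m, d) = (19, 26) again — its k=1 value — and the period has length 6.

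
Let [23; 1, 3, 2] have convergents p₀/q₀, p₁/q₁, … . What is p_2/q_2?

Using pₖ = aₖpₖ₋₁ + pₖ₋₂, qₖ = aₖqₖ₋₁ + qₖ₋₂ (with p₋₁=1, p₋₂=0, q₋₁=0, q₋₂=1):
  k=0: a=23, p=23, q=1
  k=1: a=1, p=24, q=1
  k=2: a=3, p=95, q=4

95/4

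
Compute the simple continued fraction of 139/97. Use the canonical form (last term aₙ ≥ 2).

[1; 2, 3, 4, 3]

139 = 1·97 + 42
97 = 2·42 + 13
42 = 3·13 + 3
13 = 4·3 + 1
3 = 3·1 + 0  (stop)
So 139/97 = [1; 2, 3, 4, 3].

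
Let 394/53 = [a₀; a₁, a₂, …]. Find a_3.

3

394 = 7·53 + 23   →  a_0 = 7
53 = 2·23 + 7   →  a_1 = 2
23 = 3·7 + 2   →  a_2 = 3
7 = 3·2 + 1   →  a_3 = 3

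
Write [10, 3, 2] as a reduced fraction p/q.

72/7

Using pₖ = aₖpₖ₋₁ + pₖ₋₂ and qₖ = aₖqₖ₋₁ + qₖ₋₂:
  k=0: a=10, p=10, q=1
  k=1: a=3, p=31, q=3
  k=2: a=2, p=72, q=7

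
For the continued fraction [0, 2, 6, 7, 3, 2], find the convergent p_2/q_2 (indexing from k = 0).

Using pₖ = aₖpₖ₋₁ + pₖ₋₂, qₖ = aₖqₖ₋₁ + qₖ₋₂ (with p₋₁=1, p₋₂=0, q₋₁=0, q₋₂=1):
  k=0: a=0, p=0, q=1
  k=1: a=2, p=1, q=2
  k=2: a=6, p=6, q=13

6/13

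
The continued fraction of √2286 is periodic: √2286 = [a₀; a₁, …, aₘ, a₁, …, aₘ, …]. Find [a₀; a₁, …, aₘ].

[47; 1, 4, 3, 10, 3, 4, 1, 94]

a₀ = ⌊√2286⌋ = 47.
With m₀=0, d₀=1 and mₖ₊₁ = dₖaₖ − mₖ, dₖ₊₁ = (n − mₖ₊₁²)/dₖ, aₖ₊₁ = ⌊(a₀+mₖ₊₁)/dₖ₊₁⌋:
  k=1: m=47, d=77, a=1
  k=2: m=30, d=18, a=4
  k=3: m=42, d=29, a=3
  k=4: m=45, d=9, a=10
  k=5: m=45, d=29, a=3
  k=6: m=42, d=18, a=4
  k=7: m=30, d=77, a=1
  k=8: m=47, d=1, a=94
d=1 and a=2a₀=94 at k=8, so the next step gives (m, d) = (47, 77) again — its k=1 value — and the period has length 8.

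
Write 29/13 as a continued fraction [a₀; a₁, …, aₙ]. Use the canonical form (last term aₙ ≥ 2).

29 = 2×13 + 3
13 = 4×3 + 1
3 = 3×1 + 0  (stop)
So 29/13 = [2; 4, 3].

[2; 4, 3]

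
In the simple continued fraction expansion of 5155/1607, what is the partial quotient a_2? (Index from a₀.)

1

5155 = 3·1607 + 334   →  a_0 = 3
1607 = 4·334 + 271   →  a_1 = 4
334 = 1·271 + 63   →  a_2 = 1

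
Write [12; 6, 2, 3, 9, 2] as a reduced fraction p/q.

10709/881

Using pₖ = aₖpₖ₋₁ + pₖ₋₂ and qₖ = aₖqₖ₋₁ + qₖ₋₂:
  k=0: a=12, p=12, q=1
  k=1: a=6, p=73, q=6
  k=2: a=2, p=158, q=13
  k=3: a=3, p=547, q=45
  k=4: a=9, p=5081, q=418
  k=5: a=2, p=10709, q=881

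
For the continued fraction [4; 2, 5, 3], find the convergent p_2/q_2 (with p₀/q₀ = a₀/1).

49/11

Using pₖ = aₖpₖ₋₁ + pₖ₋₂, qₖ = aₖqₖ₋₁ + qₖ₋₂ (with p₋₁=1, p₋₂=0, q₋₁=0, q₋₂=1):
  k=0: a=4, p=4, q=1
  k=1: a=2, p=9, q=2
  k=2: a=5, p=49, q=11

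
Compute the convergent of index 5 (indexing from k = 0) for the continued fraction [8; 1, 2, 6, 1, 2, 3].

Using pₖ = aₖpₖ₋₁ + pₖ₋₂, qₖ = aₖqₖ₋₁ + qₖ₋₂ (with p₋₁=1, p₋₂=0, q₋₁=0, q₋₂=1):
  k=0: a=8, p=8, q=1
  k=1: a=1, p=9, q=1
  k=2: a=2, p=26, q=3
  k=3: a=6, p=165, q=19
  k=4: a=1, p=191, q=22
  k=5: a=2, p=547, q=63

547/63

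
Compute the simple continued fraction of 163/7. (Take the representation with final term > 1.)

[23; 3, 2]

163 = 23×7 + 2
7 = 3×2 + 1
2 = 2×1 + 0  (stop)
So 163/7 = [23; 3, 2].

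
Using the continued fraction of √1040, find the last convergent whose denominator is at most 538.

8288/257

√1040 = [32; 4, 64, …] (period length 2).
Convergents:
  p_0/q_0 = 32/1
  p_1/q_1 = 129/4
  p_2/q_2 = 8288/257
  p_3/q_3 = 33281/1032
q_2 = 257 ≤ 538 < 1032 = q_3, so the answer is 8288/257.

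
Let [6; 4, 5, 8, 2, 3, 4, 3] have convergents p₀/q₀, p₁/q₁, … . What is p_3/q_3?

1073/172

Using pₖ = aₖpₖ₋₁ + pₖ₋₂, qₖ = aₖqₖ₋₁ + qₖ₋₂ (with p₋₁=1, p₋₂=0, q₋₁=0, q₋₂=1):
  k=0: a=6, p=6, q=1
  k=1: a=4, p=25, q=4
  k=2: a=5, p=131, q=21
  k=3: a=8, p=1073, q=172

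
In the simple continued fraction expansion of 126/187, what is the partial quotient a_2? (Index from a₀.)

126 = 0·187 + 126   →  a_0 = 0
187 = 1·126 + 61   →  a_1 = 1
126 = 2·61 + 4   →  a_2 = 2

2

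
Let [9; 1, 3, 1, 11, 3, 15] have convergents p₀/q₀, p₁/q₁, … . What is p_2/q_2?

39/4

Using pₖ = aₖpₖ₋₁ + pₖ₋₂, qₖ = aₖqₖ₋₁ + qₖ₋₂ (with p₋₁=1, p₋₂=0, q₋₁=0, q₋₂=1):
  k=0: a=9, p=9, q=1
  k=1: a=1, p=10, q=1
  k=2: a=3, p=39, q=4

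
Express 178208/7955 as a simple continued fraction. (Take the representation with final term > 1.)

[22; 2, 2, 19, 2, 19, 2]

178208 = 22·7955 + 3198
7955 = 2·3198 + 1559
3198 = 2·1559 + 80
1559 = 19·80 + 39
80 = 2·39 + 2
39 = 19·2 + 1
2 = 2·1 + 0  (stop)
So 178208/7955 = [22; 2, 2, 19, 2, 19, 2].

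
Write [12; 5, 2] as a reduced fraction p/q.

Using pₖ = aₖpₖ₋₁ + pₖ₋₂ and qₖ = aₖqₖ₋₁ + qₖ₋₂:
  k=0: a=12, p=12, q=1
  k=1: a=5, p=61, q=5
  k=2: a=2, p=134, q=11

134/11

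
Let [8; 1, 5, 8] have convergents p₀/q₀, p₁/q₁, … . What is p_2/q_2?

Using pₖ = aₖpₖ₋₁ + pₖ₋₂, qₖ = aₖqₖ₋₁ + qₖ₋₂ (with p₋₁=1, p₋₂=0, q₋₁=0, q₋₂=1):
  k=0: a=8, p=8, q=1
  k=1: a=1, p=9, q=1
  k=2: a=5, p=53, q=6

53/6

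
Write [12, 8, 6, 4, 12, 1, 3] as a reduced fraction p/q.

Using pₖ = aₖpₖ₋₁ + pₖ₋₂ and qₖ = aₖqₖ₋₁ + qₖ₋₂:
  k=0: a=12, p=12, q=1
  k=1: a=8, p=97, q=8
  k=2: a=6, p=594, q=49
  k=3: a=4, p=2473, q=204
  k=4: a=12, p=30270, q=2497
  k=5: a=1, p=32743, q=2701
  k=6: a=3, p=128499, q=10600

128499/10600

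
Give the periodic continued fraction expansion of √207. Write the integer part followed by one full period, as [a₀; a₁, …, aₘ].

[14; 2, 1, 1, 2, 1, 1, 2, 28]

a₀ = ⌊√207⌋ = 14.
With m₀=0, d₀=1 and mₖ₊₁ = dₖaₖ − mₖ, dₖ₊₁ = (n − mₖ₊₁²)/dₖ, aₖ₊₁ = ⌊(a₀+mₖ₊₁)/dₖ₊₁⌋:
  k=1: m=14, d=11, a=2
  k=2: m=8, d=13, a=1
  k=3: m=5, d=14, a=1
  k=4: m=9, d=9, a=2
  k=5: m=9, d=14, a=1
  k=6: m=5, d=13, a=1
  k=7: m=8, d=11, a=2
  k=8: m=14, d=1, a=28
d=1 and a=2a₀=28 at k=8, so the next step gives (m, d) = (14, 11) again — its k=1 value — and the period has length 8.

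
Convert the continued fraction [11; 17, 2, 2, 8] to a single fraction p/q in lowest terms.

Using pₖ = aₖpₖ₋₁ + pₖ₋₂ and qₖ = aₖqₖ₋₁ + qₖ₋₂:
  k=0: a=11, p=11, q=1
  k=1: a=17, p=188, q=17
  k=2: a=2, p=387, q=35
  k=3: a=2, p=962, q=87
  k=4: a=8, p=8083, q=731

8083/731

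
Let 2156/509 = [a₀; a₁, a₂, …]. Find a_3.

7

2156 = 4·509 + 120   →  a_0 = 4
509 = 4·120 + 29   →  a_1 = 4
120 = 4·29 + 4   →  a_2 = 4
29 = 7·4 + 1   →  a_3 = 7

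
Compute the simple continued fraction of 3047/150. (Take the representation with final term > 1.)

3047 = 20*150 + 47
150 = 3*47 + 9
47 = 5*9 + 2
9 = 4*2 + 1
2 = 2*1 + 0  (stop)
So 3047/150 = [20; 3, 5, 4, 2].

[20; 3, 5, 4, 2]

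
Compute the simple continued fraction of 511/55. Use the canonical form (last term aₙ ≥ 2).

[9; 3, 2, 3, 2]

511 = 9×55 + 16
55 = 3×16 + 7
16 = 2×7 + 2
7 = 3×2 + 1
2 = 2×1 + 0  (stop)
So 511/55 = [9; 3, 2, 3, 2].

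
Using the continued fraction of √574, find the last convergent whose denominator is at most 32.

√574 = [23; 1, 22, 1, 46, …] (period length 4).
Convergents:
  p_0/q_0 = 23/1
  p_1/q_1 = 24/1
  p_2/q_2 = 551/23
  p_3/q_3 = 575/24
  p_4/q_4 = 27001/1127
q_3 = 24 ≤ 32 < 1127 = q_4, so the answer is 575/24.

575/24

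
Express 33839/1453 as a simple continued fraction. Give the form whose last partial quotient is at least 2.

33839 = 23*1453 + 420
1453 = 3*420 + 193
420 = 2*193 + 34
193 = 5*34 + 23
34 = 1*23 + 11
23 = 2*11 + 1
11 = 11*1 + 0  (stop)
So 33839/1453 = [23; 3, 2, 5, 1, 2, 11].

[23; 3, 2, 5, 1, 2, 11]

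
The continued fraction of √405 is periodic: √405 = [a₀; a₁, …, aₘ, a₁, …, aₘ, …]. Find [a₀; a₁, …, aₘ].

a₀ = ⌊√405⌋ = 20.
With m₀=0, d₀=1 and mₖ₊₁ = dₖaₖ − mₖ, dₖ₊₁ = (n − mₖ₊₁²)/dₖ, aₖ₊₁ = ⌊(a₀+mₖ₊₁)/dₖ₊₁⌋:
  k=1: m=20, d=5, a=8
  k=2: m=20, d=1, a=40
d=1 and a=2a₀=40 at k=2, so the next step gives (m, d) = (20, 5) again — its k=1 value — and the period has length 2.

[20; 8, 40]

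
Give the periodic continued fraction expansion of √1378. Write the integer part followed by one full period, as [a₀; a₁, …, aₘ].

a₀ = ⌊√1378⌋ = 37.
With m₀=0, d₀=1 and mₖ₊₁ = dₖaₖ − mₖ, dₖ₊₁ = (n − mₖ₊₁²)/dₖ, aₖ₊₁ = ⌊(a₀+mₖ₊₁)/dₖ₊₁⌋:
  k=1: m=37, d=9, a=8
  k=2: m=35, d=17, a=4
  k=3: m=33, d=17, a=4
  k=4: m=35, d=9, a=8
  k=5: m=37, d=1, a=74
d=1 and a=2a₀=74 at k=5, so the next step gives (m, d) = (37, 9) again — its k=1 value — and the period has length 5.

[37; 8, 4, 4, 8, 74]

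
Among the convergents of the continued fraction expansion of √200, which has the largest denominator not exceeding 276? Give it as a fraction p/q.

2786/197

√200 = [14; 7, 28, …] (period length 2).
Convergents:
  p_0/q_0 = 14/1
  p_1/q_1 = 99/7
  p_2/q_2 = 2786/197
  p_3/q_3 = 19601/1386
q_2 = 197 ≤ 276 < 1386 = q_3, so the answer is 2786/197.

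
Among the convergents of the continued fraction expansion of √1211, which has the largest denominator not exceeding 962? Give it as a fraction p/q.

√1211 = [34; 1, 3, 1, 68, …] (period length 4).
Convergents:
  p_0/q_0 = 34/1
  p_1/q_1 = 35/1
  p_2/q_2 = 139/4
  p_3/q_3 = 174/5
  p_4/q_4 = 11971/344
  p_5/q_5 = 12145/349
  p_6/q_6 = 48406/1391
q_5 = 349 ≤ 962 < 1391 = q_6, so the answer is 12145/349.

12145/349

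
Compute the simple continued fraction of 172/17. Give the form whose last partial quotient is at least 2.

172 = 10·17 + 2
17 = 8·2 + 1
2 = 2·1 + 0  (stop)
So 172/17 = [10; 8, 2].

[10; 8, 2]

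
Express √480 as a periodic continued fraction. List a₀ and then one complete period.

[21; 1, 9, 1, 42]

a₀ = ⌊√480⌋ = 21.
With m₀=0, d₀=1 and mₖ₊₁ = dₖaₖ − mₖ, dₖ₊₁ = (n − mₖ₊₁²)/dₖ, aₖ₊₁ = ⌊(a₀+mₖ₊₁)/dₖ₊₁⌋:
  k=1: m=21, d=39, a=1
  k=2: m=18, d=4, a=9
  k=3: m=18, d=39, a=1
  k=4: m=21, d=1, a=42
d=1 and a=2a₀=42 at k=4, so the next step gives (m, d) = (21, 39) again — its k=1 value — and the period has length 4.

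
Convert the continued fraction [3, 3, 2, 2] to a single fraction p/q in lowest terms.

Using pₖ = aₖpₖ₋₁ + pₖ₋₂ and qₖ = aₖqₖ₋₁ + qₖ₋₂:
  k=0: a=3, p=3, q=1
  k=1: a=3, p=10, q=3
  k=2: a=2, p=23, q=7
  k=3: a=2, p=56, q=17

56/17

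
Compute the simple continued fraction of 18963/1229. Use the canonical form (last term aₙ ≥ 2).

18963 = 15*1229 + 528
1229 = 2*528 + 173
528 = 3*173 + 9
173 = 19*9 + 2
9 = 4*2 + 1
2 = 2*1 + 0  (stop)
So 18963/1229 = [15; 2, 3, 19, 4, 2].

[15; 2, 3, 19, 4, 2]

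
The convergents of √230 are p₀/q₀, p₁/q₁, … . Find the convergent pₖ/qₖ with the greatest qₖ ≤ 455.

2745/181

√230 = [15; 6, 30, …] (period length 2).
Convergents:
  p_0/q_0 = 15/1
  p_1/q_1 = 91/6
  p_2/q_2 = 2745/181
  p_3/q_3 = 16561/1092
q_2 = 181 ≤ 455 < 1092 = q_3, so the answer is 2745/181.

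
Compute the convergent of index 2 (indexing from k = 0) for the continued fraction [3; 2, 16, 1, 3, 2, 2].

Using pₖ = aₖpₖ₋₁ + pₖ₋₂, qₖ = aₖqₖ₋₁ + qₖ₋₂ (with p₋₁=1, p₋₂=0, q₋₁=0, q₋₂=1):
  k=0: a=3, p=3, q=1
  k=1: a=2, p=7, q=2
  k=2: a=16, p=115, q=33

115/33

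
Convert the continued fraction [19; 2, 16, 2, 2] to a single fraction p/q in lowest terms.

3293/169

Using pₖ = aₖpₖ₋₁ + pₖ₋₂ and qₖ = aₖqₖ₋₁ + qₖ₋₂:
  k=0: a=19, p=19, q=1
  k=1: a=2, p=39, q=2
  k=2: a=16, p=643, q=33
  k=3: a=2, p=1325, q=68
  k=4: a=2, p=3293, q=169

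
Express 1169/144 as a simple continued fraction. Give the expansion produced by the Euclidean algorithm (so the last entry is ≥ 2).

[8; 8, 2, 8]

1169 = 8·144 + 17
144 = 8·17 + 8
17 = 2·8 + 1
8 = 8·1 + 0  (stop)
So 1169/144 = [8; 8, 2, 8].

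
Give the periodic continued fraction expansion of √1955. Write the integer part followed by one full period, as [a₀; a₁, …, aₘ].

a₀ = ⌊√1955⌋ = 44.
With m₀=0, d₀=1 and mₖ₊₁ = dₖaₖ − mₖ, dₖ₊₁ = (n − mₖ₊₁²)/dₖ, aₖ₊₁ = ⌊(a₀+mₖ₊₁)/dₖ₊₁⌋:
  k=1: m=44, d=19, a=4
  k=2: m=32, d=49, a=1
  k=3: m=17, d=34, a=1
  k=4: m=17, d=49, a=1
  k=5: m=32, d=19, a=4
  k=6: m=44, d=1, a=88
d=1 and a=2a₀=88 at k=6, so the next step gives (m, d) = (44, 19) again — its k=1 value — and the period has length 6.

[44; 4, 1, 1, 1, 4, 88]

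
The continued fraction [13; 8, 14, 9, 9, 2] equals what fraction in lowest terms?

258554/19701

Using pₖ = aₖpₖ₋₁ + pₖ₋₂ and qₖ = aₖqₖ₋₁ + qₖ₋₂:
  k=0: a=13, p=13, q=1
  k=1: a=8, p=105, q=8
  k=2: a=14, p=1483, q=113
  k=3: a=9, p=13452, q=1025
  k=4: a=9, p=122551, q=9338
  k=5: a=2, p=258554, q=19701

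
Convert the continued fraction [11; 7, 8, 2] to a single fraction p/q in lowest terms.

Using pₖ = aₖpₖ₋₁ + pₖ₋₂ and qₖ = aₖqₖ₋₁ + qₖ₋₂:
  k=0: a=11, p=11, q=1
  k=1: a=7, p=78, q=7
  k=2: a=8, p=635, q=57
  k=3: a=2, p=1348, q=121

1348/121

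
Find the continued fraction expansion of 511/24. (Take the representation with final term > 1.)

[21; 3, 2, 3]

511 = 21×24 + 7
24 = 3×7 + 3
7 = 2×3 + 1
3 = 3×1 + 0  (stop)
So 511/24 = [21; 3, 2, 3].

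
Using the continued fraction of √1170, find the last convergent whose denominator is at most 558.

√1170 = [34; 4, 1, 6, 1, 4, 68, …] (period length 6).
Convergents:
  p_0/q_0 = 34/1
  p_1/q_1 = 137/4
  p_2/q_2 = 171/5
  p_3/q_3 = 1163/34
  p_4/q_4 = 1334/39
  p_5/q_5 = 6499/190
  p_6/q_6 = 443266/12959
q_5 = 190 ≤ 558 < 12959 = q_6, so the answer is 6499/190.

6499/190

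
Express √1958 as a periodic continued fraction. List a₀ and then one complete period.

a₀ = ⌊√1958⌋ = 44.
With m₀=0, d₀=1 and mₖ₊₁ = dₖaₖ − mₖ, dₖ₊₁ = (n − mₖ₊₁²)/dₖ, aₖ₊₁ = ⌊(a₀+mₖ₊₁)/dₖ₊₁⌋:
  k=1: m=44, d=22, a=4
  k=2: m=44, d=1, a=88
d=1 and a=2a₀=88 at k=2, so the next step gives (m, d) = (44, 22) again — its k=1 value — and the period has length 2.

[44; 4, 88]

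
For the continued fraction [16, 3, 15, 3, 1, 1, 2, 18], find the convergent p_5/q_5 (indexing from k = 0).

Using pₖ = aₖpₖ₋₁ + pₖ₋₂, qₖ = aₖqₖ₋₁ + qₖ₋₂ (with p₋₁=1, p₋₂=0, q₋₁=0, q₋₂=1):
  k=0: a=16, p=16, q=1
  k=1: a=3, p=49, q=3
  k=2: a=15, p=751, q=46
  k=3: a=3, p=2302, q=141
  k=4: a=1, p=3053, q=187
  k=5: a=1, p=5355, q=328

5355/328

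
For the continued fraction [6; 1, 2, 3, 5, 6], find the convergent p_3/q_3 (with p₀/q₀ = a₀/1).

Using pₖ = aₖpₖ₋₁ + pₖ₋₂, qₖ = aₖqₖ₋₁ + qₖ₋₂ (with p₋₁=1, p₋₂=0, q₋₁=0, q₋₂=1):
  k=0: a=6, p=6, q=1
  k=1: a=1, p=7, q=1
  k=2: a=2, p=20, q=3
  k=3: a=3, p=67, q=10

67/10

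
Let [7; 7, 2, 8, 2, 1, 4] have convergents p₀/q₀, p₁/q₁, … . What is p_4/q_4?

1919/269

Using pₖ = aₖpₖ₋₁ + pₖ₋₂, qₖ = aₖqₖ₋₁ + qₖ₋₂ (with p₋₁=1, p₋₂=0, q₋₁=0, q₋₂=1):
  k=0: a=7, p=7, q=1
  k=1: a=7, p=50, q=7
  k=2: a=2, p=107, q=15
  k=3: a=8, p=906, q=127
  k=4: a=2, p=1919, q=269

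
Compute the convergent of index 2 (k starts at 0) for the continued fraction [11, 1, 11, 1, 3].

143/12

Using pₖ = aₖpₖ₋₁ + pₖ₋₂, qₖ = aₖqₖ₋₁ + qₖ₋₂ (with p₋₁=1, p₋₂=0, q₋₁=0, q₋₂=1):
  k=0: a=11, p=11, q=1
  k=1: a=1, p=12, q=1
  k=2: a=11, p=143, q=12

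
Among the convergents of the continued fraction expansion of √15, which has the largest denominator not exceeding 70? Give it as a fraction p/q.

244/63

√15 = [3; 1, 6, …] (period length 2).
Convergents:
  p_0/q_0 = 3/1
  p_1/q_1 = 4/1
  p_2/q_2 = 27/7
  p_3/q_3 = 31/8
  p_4/q_4 = 213/55
  p_5/q_5 = 244/63
  p_6/q_6 = 1677/433
q_5 = 63 ≤ 70 < 433 = q_6, so the answer is 244/63.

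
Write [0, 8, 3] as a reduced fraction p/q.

3/25

Using pₖ = aₖpₖ₋₁ + pₖ₋₂ and qₖ = aₖqₖ₋₁ + qₖ₋₂:
  k=0: a=0, p=0, q=1
  k=1: a=8, p=1, q=8
  k=2: a=3, p=3, q=25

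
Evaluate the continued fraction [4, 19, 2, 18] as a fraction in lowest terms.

2921/721

Using pₖ = aₖpₖ₋₁ + pₖ₋₂ and qₖ = aₖqₖ₋₁ + qₖ₋₂:
  k=0: a=4, p=4, q=1
  k=1: a=19, p=77, q=19
  k=2: a=2, p=158, q=39
  k=3: a=18, p=2921, q=721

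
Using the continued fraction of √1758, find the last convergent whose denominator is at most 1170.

48679/1161

√1758 = [41; 1, 12, 1, 82, …] (period length 4).
Convergents:
  p_0/q_0 = 41/1
  p_1/q_1 = 42/1
  p_2/q_2 = 545/13
  p_3/q_3 = 587/14
  p_4/q_4 = 48679/1161
  p_5/q_5 = 49266/1175
q_4 = 1161 ≤ 1170 < 1175 = q_5, so the answer is 48679/1161.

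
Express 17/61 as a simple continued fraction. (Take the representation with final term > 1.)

[0; 3, 1, 1, 2, 3]

17 = 0*61 + 17
61 = 3*17 + 10
17 = 1*10 + 7
10 = 1*7 + 3
7 = 2*3 + 1
3 = 3*1 + 0  (stop)
So 17/61 = [0; 3, 1, 1, 2, 3].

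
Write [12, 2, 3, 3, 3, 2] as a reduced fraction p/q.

Using pₖ = aₖpₖ₋₁ + pₖ₋₂ and qₖ = aₖqₖ₋₁ + qₖ₋₂:
  k=0: a=12, p=12, q=1
  k=1: a=2, p=25, q=2
  k=2: a=3, p=87, q=7
  k=3: a=3, p=286, q=23
  k=4: a=3, p=945, q=76
  k=5: a=2, p=2176, q=175

2176/175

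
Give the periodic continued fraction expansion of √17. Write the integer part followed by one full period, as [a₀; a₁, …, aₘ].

a₀ = ⌊√17⌋ = 4.
With m₀=0, d₀=1 and mₖ₊₁ = dₖaₖ − mₖ, dₖ₊₁ = (n − mₖ₊₁²)/dₖ, aₖ₊₁ = ⌊(a₀+mₖ₊₁)/dₖ₊₁⌋:
  k=1: m=4, d=1, a=8
d=1 and a=2a₀=8 at k=1, so the next step gives (m, d) = (4, 1) again — its k=1 value — and the period has length 1.

[4; 8]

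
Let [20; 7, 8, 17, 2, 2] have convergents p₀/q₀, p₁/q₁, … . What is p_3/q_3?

19657/976

Using pₖ = aₖpₖ₋₁ + pₖ₋₂, qₖ = aₖqₖ₋₁ + qₖ₋₂ (with p₋₁=1, p₋₂=0, q₋₁=0, q₋₂=1):
  k=0: a=20, p=20, q=1
  k=1: a=7, p=141, q=7
  k=2: a=8, p=1148, q=57
  k=3: a=17, p=19657, q=976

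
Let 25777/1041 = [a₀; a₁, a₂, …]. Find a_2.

3

25777 = 24·1041 + 793   →  a_0 = 24
1041 = 1·793 + 248   →  a_1 = 1
793 = 3·248 + 49   →  a_2 = 3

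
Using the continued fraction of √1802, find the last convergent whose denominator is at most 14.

382/9

√1802 = [42; 2, 4, 2, 84, …] (period length 4).
Convergents:
  p_0/q_0 = 42/1
  p_1/q_1 = 85/2
  p_2/q_2 = 382/9
  p_3/q_3 = 849/20
q_2 = 9 ≤ 14 < 20 = q_3, so the answer is 382/9.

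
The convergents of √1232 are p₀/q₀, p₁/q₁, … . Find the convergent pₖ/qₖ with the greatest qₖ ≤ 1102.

24605/701

√1232 = [35; 10, 70, …] (period length 2).
Convergents:
  p_0/q_0 = 35/1
  p_1/q_1 = 351/10
  p_2/q_2 = 24605/701
  p_3/q_3 = 246401/7020
q_2 = 701 ≤ 1102 < 7020 = q_3, so the answer is 24605/701.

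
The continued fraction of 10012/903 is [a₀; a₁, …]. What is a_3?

3

10012 = 11·903 + 79   →  a_0 = 11
903 = 11·79 + 34   →  a_1 = 11
79 = 2·34 + 11   →  a_2 = 2
34 = 3·11 + 1   →  a_3 = 3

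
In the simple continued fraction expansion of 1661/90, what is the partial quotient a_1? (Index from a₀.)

1661 = 18·90 + 41   →  a_0 = 18
90 = 2·41 + 8   →  a_1 = 2

2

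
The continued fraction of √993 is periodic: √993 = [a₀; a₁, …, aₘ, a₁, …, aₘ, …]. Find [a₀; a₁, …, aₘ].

a₀ = ⌊√993⌋ = 31.
With m₀=0, d₀=1 and mₖ₊₁ = dₖaₖ − mₖ, dₖ₊₁ = (n − mₖ₊₁²)/dₖ, aₖ₊₁ = ⌊(a₀+mₖ₊₁)/dₖ₊₁⌋:
  k=1: m=31, d=32, a=1
  k=2: m=1, d=31, a=1
  k=3: m=30, d=3, a=20
  k=4: m=30, d=31, a=1
  k=5: m=1, d=32, a=1
  k=6: m=31, d=1, a=62
d=1 and a=2a₀=62 at k=6, so the next step gives (m, d) = (31, 32) again — its k=1 value — and the period has length 6.

[31; 1, 1, 20, 1, 1, 62]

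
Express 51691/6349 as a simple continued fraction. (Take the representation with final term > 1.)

[8; 7, 16, 18, 1, 2]

51691 = 8·6349 + 899
6349 = 7·899 + 56
899 = 16·56 + 3
56 = 18·3 + 2
3 = 1·2 + 1
2 = 2·1 + 0  (stop)
So 51691/6349 = [8; 7, 16, 18, 1, 2].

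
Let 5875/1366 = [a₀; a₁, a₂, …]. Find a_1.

5875 = 4·1366 + 411   →  a_0 = 4
1366 = 3·411 + 133   →  a_1 = 3

3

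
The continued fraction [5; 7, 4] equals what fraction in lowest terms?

Fold from the inside: start with 4/1.
  7 + 1/4 = 29/4
  5 + 4/29 = 149/29

149/29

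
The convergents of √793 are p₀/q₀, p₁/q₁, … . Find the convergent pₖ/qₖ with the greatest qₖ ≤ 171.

4393/156

√793 = [28; 6, 4, 6, 56, …] (period length 4).
Convergents:
  p_0/q_0 = 28/1
  p_1/q_1 = 169/6
  p_2/q_2 = 704/25
  p_3/q_3 = 4393/156
  p_4/q_4 = 246712/8761
q_3 = 156 ≤ 171 < 8761 = q_4, so the answer is 4393/156.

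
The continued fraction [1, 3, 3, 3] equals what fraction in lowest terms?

43/33

Using pₖ = aₖpₖ₋₁ + pₖ₋₂ and qₖ = aₖqₖ₋₁ + qₖ₋₂:
  k=0: a=1, p=1, q=1
  k=1: a=3, p=4, q=3
  k=2: a=3, p=13, q=10
  k=3: a=3, p=43, q=33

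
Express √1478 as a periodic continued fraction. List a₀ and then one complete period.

[38; 2, 4, 38, 4, 2, 76]

a₀ = ⌊√1478⌋ = 38.
With m₀=0, d₀=1 and mₖ₊₁ = dₖaₖ − mₖ, dₖ₊₁ = (n − mₖ₊₁²)/dₖ, aₖ₊₁ = ⌊(a₀+mₖ₊₁)/dₖ₊₁⌋:
  k=1: m=38, d=34, a=2
  k=2: m=30, d=17, a=4
  k=3: m=38, d=2, a=38
  k=4: m=38, d=17, a=4
  k=5: m=30, d=34, a=2
  k=6: m=38, d=1, a=76
d=1 and a=2a₀=76 at k=6, so the next step gives (m, d) = (38, 34) again — its k=1 value — and the period has length 6.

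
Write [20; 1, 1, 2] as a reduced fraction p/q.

103/5

Fold from the inside: start with 2/1.
  1 + 1/2 = 3/2
  1 + 2/3 = 5/3
  20 + 3/5 = 103/5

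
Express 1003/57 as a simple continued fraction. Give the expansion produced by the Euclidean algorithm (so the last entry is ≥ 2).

[17; 1, 1, 2, 11]

1003 = 17*57 + 34
57 = 1*34 + 23
34 = 1*23 + 11
23 = 2*11 + 1
11 = 11*1 + 0  (stop)
So 1003/57 = [17; 1, 1, 2, 11].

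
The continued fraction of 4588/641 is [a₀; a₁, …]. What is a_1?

6

4588 = 7·641 + 101   →  a_0 = 7
641 = 6·101 + 35   →  a_1 = 6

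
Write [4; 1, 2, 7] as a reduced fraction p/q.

103/22

Fold from the inside: start with 7/1.
  2 + 1/7 = 15/7
  1 + 7/15 = 22/15
  4 + 15/22 = 103/22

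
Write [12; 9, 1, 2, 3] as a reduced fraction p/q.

1174/97

Fold from the inside: start with 3/1.
  2 + 1/3 = 7/3
  1 + 3/7 = 10/7
  9 + 7/10 = 97/10
  12 + 10/97 = 1174/97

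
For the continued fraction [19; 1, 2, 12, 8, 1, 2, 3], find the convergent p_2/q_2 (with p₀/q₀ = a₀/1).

59/3

Using pₖ = aₖpₖ₋₁ + pₖ₋₂, qₖ = aₖqₖ₋₁ + qₖ₋₂ (with p₋₁=1, p₋₂=0, q₋₁=0, q₋₂=1):
  k=0: a=19, p=19, q=1
  k=1: a=1, p=20, q=1
  k=2: a=2, p=59, q=3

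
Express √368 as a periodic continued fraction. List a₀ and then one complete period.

a₀ = ⌊√368⌋ = 19.
With m₀=0, d₀=1 and mₖ₊₁ = dₖaₖ − mₖ, dₖ₊₁ = (n − mₖ₊₁²)/dₖ, aₖ₊₁ = ⌊(a₀+mₖ₊₁)/dₖ₊₁⌋:
  k=1: m=19, d=7, a=5
  k=2: m=16, d=16, a=2
  k=3: m=16, d=7, a=5
  k=4: m=19, d=1, a=38
d=1 and a=2a₀=38 at k=4, so the next step gives (m, d) = (19, 7) again — its k=1 value — and the period has length 4.

[19; 5, 2, 5, 38]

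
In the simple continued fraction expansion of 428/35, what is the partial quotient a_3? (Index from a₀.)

428 = 12·35 + 8   →  a_0 = 12
35 = 4·8 + 3   →  a_1 = 4
8 = 2·3 + 2   →  a_2 = 2
3 = 1·2 + 1   →  a_3 = 1

1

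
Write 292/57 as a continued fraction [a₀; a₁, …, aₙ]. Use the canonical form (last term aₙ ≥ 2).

292 = 5×57 + 7
57 = 8×7 + 1
7 = 7×1 + 0  (stop)
So 292/57 = [5; 8, 7].

[5; 8, 7]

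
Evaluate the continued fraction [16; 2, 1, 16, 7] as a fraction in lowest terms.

Fold from the inside: start with 7/1.
  16 + 1/7 = 113/7
  1 + 7/113 = 120/113
  2 + 113/120 = 353/120
  16 + 120/353 = 5768/353

5768/353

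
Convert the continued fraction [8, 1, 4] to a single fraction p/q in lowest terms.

44/5

Fold from the inside: start with 4/1.
  1 + 1/4 = 5/4
  8 + 4/5 = 44/5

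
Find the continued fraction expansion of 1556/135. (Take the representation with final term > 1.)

1556 = 11*135 + 71
135 = 1*71 + 64
71 = 1*64 + 7
64 = 9*7 + 1
7 = 7*1 + 0  (stop)
So 1556/135 = [11; 1, 1, 9, 7].

[11; 1, 1, 9, 7]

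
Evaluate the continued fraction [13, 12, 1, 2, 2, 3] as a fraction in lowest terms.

Fold from the inside: start with 3/1.
  2 + 1/3 = 7/3
  2 + 3/7 = 17/7
  1 + 7/17 = 24/17
  12 + 17/24 = 305/24
  13 + 24/305 = 3989/305

3989/305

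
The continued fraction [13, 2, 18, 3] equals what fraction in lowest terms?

Using pₖ = aₖpₖ₋₁ + pₖ₋₂ and qₖ = aₖqₖ₋₁ + qₖ₋₂:
  k=0: a=13, p=13, q=1
  k=1: a=2, p=27, q=2
  k=2: a=18, p=499, q=37
  k=3: a=3, p=1524, q=113

1524/113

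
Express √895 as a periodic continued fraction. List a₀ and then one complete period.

[29; 1, 10, 1, 58]

a₀ = ⌊√895⌋ = 29.
With m₀=0, d₀=1 and mₖ₊₁ = dₖaₖ − mₖ, dₖ₊₁ = (n − mₖ₊₁²)/dₖ, aₖ₊₁ = ⌊(a₀+mₖ₊₁)/dₖ₊₁⌋:
  k=1: m=29, d=54, a=1
  k=2: m=25, d=5, a=10
  k=3: m=25, d=54, a=1
  k=4: m=29, d=1, a=58
d=1 and a=2a₀=58 at k=4, so the next step gives (m, d) = (29, 54) again — its k=1 value — and the period has length 4.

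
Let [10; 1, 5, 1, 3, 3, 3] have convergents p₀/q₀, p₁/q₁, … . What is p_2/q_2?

Using pₖ = aₖpₖ₋₁ + pₖ₋₂, qₖ = aₖqₖ₋₁ + qₖ₋₂ (with p₋₁=1, p₋₂=0, q₋₁=0, q₋₂=1):
  k=0: a=10, p=10, q=1
  k=1: a=1, p=11, q=1
  k=2: a=5, p=65, q=6

65/6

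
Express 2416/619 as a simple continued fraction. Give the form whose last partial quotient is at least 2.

2416 = 3×619 + 559
619 = 1×559 + 60
559 = 9×60 + 19
60 = 3×19 + 3
19 = 6×3 + 1
3 = 3×1 + 0  (stop)
So 2416/619 = [3; 1, 9, 3, 6, 3].

[3; 1, 9, 3, 6, 3]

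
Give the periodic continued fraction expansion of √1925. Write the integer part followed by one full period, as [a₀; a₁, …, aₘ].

a₀ = ⌊√1925⌋ = 43.
With m₀=0, d₀=1 and mₖ₊₁ = dₖaₖ − mₖ, dₖ₊₁ = (n − mₖ₊₁²)/dₖ, aₖ₊₁ = ⌊(a₀+mₖ₊₁)/dₖ₊₁⌋:
  k=1: m=43, d=76, a=1
  k=2: m=33, d=11, a=6
  k=3: m=33, d=76, a=1
  k=4: m=43, d=1, a=86
d=1 and a=2a₀=86 at k=4, so the next step gives (m, d) = (43, 76) again — its k=1 value — and the period has length 4.

[43; 1, 6, 1, 86]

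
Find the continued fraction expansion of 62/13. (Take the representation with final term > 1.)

62 = 4·13 + 10
13 = 1·10 + 3
10 = 3·3 + 1
3 = 3·1 + 0  (stop)
So 62/13 = [4; 1, 3, 3].

[4; 1, 3, 3]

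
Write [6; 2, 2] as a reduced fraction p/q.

Using pₖ = aₖpₖ₋₁ + pₖ₋₂ and qₖ = aₖqₖ₋₁ + qₖ₋₂:
  k=0: a=6, p=6, q=1
  k=1: a=2, p=13, q=2
  k=2: a=2, p=32, q=5

32/5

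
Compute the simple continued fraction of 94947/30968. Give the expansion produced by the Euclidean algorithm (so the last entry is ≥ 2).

[3; 15, 6, 3, 13, 8]

94947 = 3*30968 + 2043
30968 = 15*2043 + 323
2043 = 6*323 + 105
323 = 3*105 + 8
105 = 13*8 + 1
8 = 8*1 + 0  (stop)
So 94947/30968 = [3; 15, 6, 3, 13, 8].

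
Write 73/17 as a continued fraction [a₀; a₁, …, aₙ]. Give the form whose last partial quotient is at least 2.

[4; 3, 2, 2]

73 = 4·17 + 5
17 = 3·5 + 2
5 = 2·2 + 1
2 = 2·1 + 0  (stop)
So 73/17 = [4; 3, 2, 2].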